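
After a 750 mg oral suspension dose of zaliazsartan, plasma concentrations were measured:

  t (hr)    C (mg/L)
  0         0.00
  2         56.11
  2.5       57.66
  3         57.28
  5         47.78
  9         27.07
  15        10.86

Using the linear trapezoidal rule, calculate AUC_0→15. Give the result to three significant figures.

AUC = 482 mg/L·hr

Trapezoidal AUC_0→15:
  [0→2]: (0.00+56.11)/2 × 2 = 56.11
  [2→2.5]: (56.11+57.66)/2 × 0.5 = 28.4425
  [2.5→3]: (57.66+57.28)/2 × 0.5 = 28.735
  [3→5]: (57.28+47.78)/2 × 2 = 105.06
  [5→9]: (47.78+27.07)/2 × 4 = 149.7
  [9→15]: (27.07+10.86)/2 × 6 = 113.79
  Sum = 481.8375 mg/L·hr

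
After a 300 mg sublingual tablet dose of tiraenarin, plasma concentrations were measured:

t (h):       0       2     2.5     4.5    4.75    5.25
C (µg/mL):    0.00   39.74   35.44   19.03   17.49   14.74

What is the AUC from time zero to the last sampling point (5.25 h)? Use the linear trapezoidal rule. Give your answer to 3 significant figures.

AUC = 126 µg/mL·h

Trapezoidal AUC_0→5.25:
  [0→2]: (0.00+39.74)/2 × 2 = 39.74
  [2→2.5]: (39.74+35.44)/2 × 0.5 = 18.795
  [2.5→4.5]: (35.44+19.03)/2 × 2 = 54.47
  [4.5→4.75]: (19.03+17.49)/2 × 0.25 = 4.565
  [4.75→5.25]: (17.49+14.74)/2 × 0.5 = 8.0575
  Sum = 125.6275 µg/mL·h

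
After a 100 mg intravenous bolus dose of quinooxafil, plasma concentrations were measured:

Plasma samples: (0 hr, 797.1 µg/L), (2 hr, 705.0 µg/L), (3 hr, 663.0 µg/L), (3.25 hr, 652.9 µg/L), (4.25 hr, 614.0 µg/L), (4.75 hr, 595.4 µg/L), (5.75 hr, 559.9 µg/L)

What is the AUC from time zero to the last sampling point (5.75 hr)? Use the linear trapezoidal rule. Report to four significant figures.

AUC = 3864 µg/L·hr

Trapezoidal AUC_0→5.75:
  [0→2]: (797.1+705.0)/2 × 2 = 1502.1
  [2→3]: (705.0+663.0)/2 × 1 = 684.0
  [3→3.25]: (663.0+652.9)/2 × 0.25 = 164.4875
  [3.25→4.25]: (652.9+614.0)/2 × 1 = 633.45
  [4.25→4.75]: (614.0+595.4)/2 × 0.5 = 302.35
  [4.75→5.75]: (595.4+559.9)/2 × 1 = 577.65
  Sum = 3864.0375 µg/L·hr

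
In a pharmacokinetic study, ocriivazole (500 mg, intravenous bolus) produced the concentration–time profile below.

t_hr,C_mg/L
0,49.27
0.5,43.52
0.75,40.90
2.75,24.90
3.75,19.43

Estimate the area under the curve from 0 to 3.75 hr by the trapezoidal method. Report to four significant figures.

AUC = 121.7 mg/L·hr

Trapezoidal AUC_0→3.75:
  [0→0.5]: (49.27+43.52)/2 × 0.5 = 23.1975
  [0.5→0.75]: (43.52+40.90)/2 × 0.25 = 10.5525
  [0.75→2.75]: (40.90+24.90)/2 × 2 = 65.8
  [2.75→3.75]: (24.90+19.43)/2 × 1 = 22.165
  Sum = 121.715 mg/L·hr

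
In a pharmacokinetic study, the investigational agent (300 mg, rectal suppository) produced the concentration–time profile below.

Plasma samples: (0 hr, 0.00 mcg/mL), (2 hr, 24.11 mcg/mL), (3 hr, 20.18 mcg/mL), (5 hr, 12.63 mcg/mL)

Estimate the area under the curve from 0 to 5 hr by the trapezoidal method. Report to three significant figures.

AUC = 79.1 mcg/mL·hr

Trapezoidal AUC_0→5:
  [0→2]: (0.00+24.11)/2 × 2 = 24.11
  [2→3]: (24.11+20.18)/2 × 1 = 22.145
  [3→5]: (20.18+12.63)/2 × 2 = 32.81
  Sum = 79.065 mcg/mL·hr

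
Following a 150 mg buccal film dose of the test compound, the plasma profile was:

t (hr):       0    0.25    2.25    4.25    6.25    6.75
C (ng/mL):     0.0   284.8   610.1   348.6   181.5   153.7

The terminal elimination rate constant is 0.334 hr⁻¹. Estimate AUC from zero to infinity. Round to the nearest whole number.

Trapezoidal AUC_0→6.75:
  [0→0.25]: (0.0+284.8)/2 × 0.25 = 35.6
  [0.25→2.25]: (284.8+610.1)/2 × 2 = 894.9
  [2.25→4.25]: (610.1+348.6)/2 × 2 = 958.7
  [4.25→6.25]: (348.6+181.5)/2 × 2 = 530.1
  [6.25→6.75]: (181.5+153.7)/2 × 0.5 = 83.8
  Sum = 2503.1 ng/mL·hr
Extrapolated tail: C_last / k_e = 153.7 / 0.334 = 460.180
AUC_0→∞ = 2503.1 + 460.180 = 2963.28 ng/mL·hr

AUC = 2963 ng/mL·hr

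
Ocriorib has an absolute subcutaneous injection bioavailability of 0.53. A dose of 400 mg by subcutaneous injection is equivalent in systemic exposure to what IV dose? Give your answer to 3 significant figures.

D_iv = 212 mg

Systemic exposure from an extravascular dose = F × D_ev, so the equivalent IV dose is F × D_ev.
D_iv = F × D_ev = 0.53 × 400 = 212 mg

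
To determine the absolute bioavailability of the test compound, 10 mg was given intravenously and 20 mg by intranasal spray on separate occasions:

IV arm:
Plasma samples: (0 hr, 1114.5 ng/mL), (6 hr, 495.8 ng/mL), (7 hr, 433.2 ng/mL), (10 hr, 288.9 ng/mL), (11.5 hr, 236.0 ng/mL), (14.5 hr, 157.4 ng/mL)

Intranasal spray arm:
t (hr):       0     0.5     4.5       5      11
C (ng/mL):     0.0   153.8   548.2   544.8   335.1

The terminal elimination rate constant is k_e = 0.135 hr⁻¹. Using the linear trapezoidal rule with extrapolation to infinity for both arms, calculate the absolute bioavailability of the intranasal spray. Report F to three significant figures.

Trapezoidal AUC_0→14.5 (IV):
  [0→6]: (1114.5+495.8)/2 × 6 = 4830.9
  [6→7]: (495.8+433.2)/2 × 1 = 464.5
  [7→10]: (433.2+288.9)/2 × 3 = 1083.15
  [10→11.5]: (288.9+236.0)/2 × 1.5 = 393.675
  [11.5→14.5]: (236.0+157.4)/2 × 3 = 590.1
  Sum = 7362.325 ng/mL·hr
IV tail: 157.4/0.135 = 1165.926; AUC_iv,0→∞ = 7362.325 + 1165.926 = 8528.251 ng/mL·hr
Trapezoidal AUC_0→11 (intranasal spray):
  [0→0.5]: (0.0+153.8)/2 × 0.5 = 38.45
  [0.5→4.5]: (153.8+548.2)/2 × 4 = 1404.0
  [4.5→5]: (548.2+544.8)/2 × 0.5 = 273.25
  [5→11]: (544.8+335.1)/2 × 6 = 2639.7
  Sum = 4355.4 ng/mL·hr
intranasal spray tail: 335.1/0.135 = 2482.222; AUC_ev,0→∞ = 4355.4 + 2482.222 = 6837.622 ng/mL·hr
F = (AUC_ev/D_ev)/(AUC_iv/D_iv) = (6837.622/20)/(8528.251/10) = 341.8811/852.8251 = 0.4009

F = 0.401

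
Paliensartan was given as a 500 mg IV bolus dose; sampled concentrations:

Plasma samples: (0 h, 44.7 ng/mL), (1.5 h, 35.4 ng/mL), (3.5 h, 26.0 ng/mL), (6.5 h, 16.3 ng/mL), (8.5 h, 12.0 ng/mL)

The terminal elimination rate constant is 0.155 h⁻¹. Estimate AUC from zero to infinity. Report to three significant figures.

Trapezoidal AUC_0→8.5:
  [0→1.5]: (44.7+35.4)/2 × 1.5 = 60.075
  [1.5→3.5]: (35.4+26.0)/2 × 2 = 61.4
  [3.5→6.5]: (26.0+16.3)/2 × 3 = 63.45
  [6.5→8.5]: (16.3+12.0)/2 × 2 = 28.3
  Sum = 213.225 ng/mL·h
Extrapolated tail: C_last / k_e = 12.0 / 0.155 = 77.419
AUC_0→∞ = 213.225 + 77.419 = 290.644 ng/mL·h

AUC = 291 ng/mL·h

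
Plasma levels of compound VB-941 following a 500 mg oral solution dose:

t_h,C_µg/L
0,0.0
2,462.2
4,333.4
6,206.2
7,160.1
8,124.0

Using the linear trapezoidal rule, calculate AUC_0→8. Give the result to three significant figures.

Trapezoidal AUC_0→8:
  [0→2]: (0.0+462.2)/2 × 2 = 462.2
  [2→4]: (462.2+333.4)/2 × 2 = 795.6
  [4→6]: (333.4+206.2)/2 × 2 = 539.6
  [6→7]: (206.2+160.1)/2 × 1 = 183.15
  [7→8]: (160.1+124.0)/2 × 1 = 142.05
  Sum = 2122.6 µg/L·h

AUC = 2120 µg/L·h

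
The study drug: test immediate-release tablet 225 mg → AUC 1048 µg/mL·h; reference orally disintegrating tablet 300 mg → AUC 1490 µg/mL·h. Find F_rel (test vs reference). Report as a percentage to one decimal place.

F_rel = 93.8%

F_rel = (AUC_test/D_test) / (AUC_ref/D_ref)
      = (1048/225) / (1490/300)
      = 4.65778 / 4.96667 = 0.9378 = 93.78%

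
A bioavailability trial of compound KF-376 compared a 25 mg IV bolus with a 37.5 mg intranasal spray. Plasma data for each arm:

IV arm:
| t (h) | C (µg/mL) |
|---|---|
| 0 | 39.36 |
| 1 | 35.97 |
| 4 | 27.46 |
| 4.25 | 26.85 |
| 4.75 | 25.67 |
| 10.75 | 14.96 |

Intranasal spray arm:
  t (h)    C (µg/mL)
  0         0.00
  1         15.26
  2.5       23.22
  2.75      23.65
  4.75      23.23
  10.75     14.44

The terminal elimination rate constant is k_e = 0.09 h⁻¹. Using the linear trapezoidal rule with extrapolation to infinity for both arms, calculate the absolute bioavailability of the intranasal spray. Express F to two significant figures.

Trapezoidal AUC_0→10.75 (IV):
  [0→1]: (39.36+35.97)/2 × 1 = 37.665
  [1→4]: (35.97+27.46)/2 × 3 = 95.145
  [4→4.25]: (27.46+26.85)/2 × 0.25 = 6.78875
  [4.25→4.75]: (26.85+25.67)/2 × 0.5 = 13.13
  [4.75→10.75]: (25.67+14.96)/2 × 6 = 121.89
  Sum = 274.61875 µg/mL·h
IV tail: 14.96/0.09 = 166.222; AUC_iv,0→∞ = 274.61875 + 166.222 = 440.84075 µg/mL·h
Trapezoidal AUC_0→10.75 (intranasal spray):
  [0→1]: (0.00+15.26)/2 × 1 = 7.63
  [1→2.5]: (15.26+23.22)/2 × 1.5 = 28.86
  [2.5→2.75]: (23.22+23.65)/2 × 0.25 = 5.85875
  [2.75→4.75]: (23.65+23.23)/2 × 2 = 46.88
  [4.75→10.75]: (23.23+14.44)/2 × 6 = 113.01
  Sum = 202.23875 µg/mL·h
intranasal spray tail: 14.44/0.09 = 160.444; AUC_ev,0→∞ = 202.23875 + 160.444 = 362.68275 µg/mL·h
F = (AUC_ev/D_ev)/(AUC_iv/D_iv) = (362.68275/37.5)/(440.84075/25) = 9.67154/17.63363 = 0.5485

F = 0.55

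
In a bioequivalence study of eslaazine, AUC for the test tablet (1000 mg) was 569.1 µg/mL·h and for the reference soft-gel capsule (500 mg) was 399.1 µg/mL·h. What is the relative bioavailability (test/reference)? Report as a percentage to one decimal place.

F_rel = 71.3%

F_rel = (AUC_test/D_test) / (AUC_ref/D_ref)
      = (569.1/1000) / (399.1/500)
      = 0.5691 / 0.7982 = 0.7130 = 71.30%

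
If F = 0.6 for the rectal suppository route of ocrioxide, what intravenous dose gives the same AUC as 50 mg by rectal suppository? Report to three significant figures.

D_iv = 30.0 mg

Systemic exposure from an extravascular dose = F × D_ev, so the equivalent IV dose is F × D_ev.
D_iv = F × D_ev = 0.6 × 50 = 30 mg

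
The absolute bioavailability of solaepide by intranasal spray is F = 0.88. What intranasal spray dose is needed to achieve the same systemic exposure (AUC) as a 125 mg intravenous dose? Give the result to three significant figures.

For equal systemic exposure: F × D_ev = D_iv
D_ev = D_iv / F = 125 / 0.88 = 142.045 mg

D_intranasal = 142 mg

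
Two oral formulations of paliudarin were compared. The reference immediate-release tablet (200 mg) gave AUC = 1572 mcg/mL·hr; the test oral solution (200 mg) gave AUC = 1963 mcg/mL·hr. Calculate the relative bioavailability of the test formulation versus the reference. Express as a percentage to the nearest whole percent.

F_rel = (AUC_test/D_test) / (AUC_ref/D_ref)
      = (1963/200) / (1572/200)
      = 9.815 / 7.86 = 1.2487 = 124.87%

F_rel = 125%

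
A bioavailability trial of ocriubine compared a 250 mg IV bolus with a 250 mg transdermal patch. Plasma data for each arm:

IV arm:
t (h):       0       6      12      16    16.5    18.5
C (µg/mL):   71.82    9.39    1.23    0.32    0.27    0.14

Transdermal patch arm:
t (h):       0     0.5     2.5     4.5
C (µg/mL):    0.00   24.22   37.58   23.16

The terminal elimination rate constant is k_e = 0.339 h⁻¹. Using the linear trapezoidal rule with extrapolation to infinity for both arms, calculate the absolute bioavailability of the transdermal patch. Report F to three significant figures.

F = 0.704

Trapezoidal AUC_0→18.5 (IV):
  [0→6]: (71.82+9.39)/2 × 6 = 243.63
  [6→12]: (9.39+1.23)/2 × 6 = 31.86
  [12→16]: (1.23+0.32)/2 × 4 = 3.1
  [16→16.5]: (0.32+0.27)/2 × 0.5 = 0.1475
  [16.5→18.5]: (0.27+0.14)/2 × 2 = 0.41
  Sum = 279.1475 µg/mL·h
IV tail: 0.14/0.339 = 0.413; AUC_iv,0→∞ = 279.1475 + 0.413 = 279.5605 µg/mL·h
Trapezoidal AUC_0→4.5 (transdermal patch):
  [0→0.5]: (0.00+24.22)/2 × 0.5 = 6.055
  [0.5→2.5]: (24.22+37.58)/2 × 2 = 61.8
  [2.5→4.5]: (37.58+23.16)/2 × 2 = 60.74
  Sum = 128.595 µg/mL·h
transdermal patch tail: 23.16/0.339 = 68.319; AUC_ev,0→∞ = 128.595 + 68.319 = 196.914 µg/mL·h
F = (AUC_ev/D_ev)/(AUC_iv/D_iv) = (196.914/250)/(279.5605/250) = 0.787656/1.118242 = 0.7044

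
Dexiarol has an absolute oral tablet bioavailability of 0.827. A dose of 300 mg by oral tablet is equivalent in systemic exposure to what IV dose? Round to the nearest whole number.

Systemic exposure from an extravascular dose = F × D_ev, so the equivalent IV dose is F × D_ev.
D_iv = F × D_ev = 0.827 × 300 = 248.1 mg

D_iv = 248 mg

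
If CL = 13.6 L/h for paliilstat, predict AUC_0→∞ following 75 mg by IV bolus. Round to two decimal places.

AUC = 5.51 mg/L·h

AUC_0→∞ = Dose_iv / CL
        = 75 / 13.6 = 5.51471 mg/L·h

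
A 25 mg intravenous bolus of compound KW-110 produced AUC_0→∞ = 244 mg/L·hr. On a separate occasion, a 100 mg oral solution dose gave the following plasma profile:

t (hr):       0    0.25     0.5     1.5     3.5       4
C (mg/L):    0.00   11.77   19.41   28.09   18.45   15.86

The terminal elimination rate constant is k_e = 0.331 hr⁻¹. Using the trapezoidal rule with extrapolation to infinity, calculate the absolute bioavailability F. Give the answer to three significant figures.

Trapezoidal AUC_0→4 (oral solution):
  [0→0.25]: (0.00+11.77)/2 × 0.25 = 1.47125
  [0.25→0.5]: (11.77+19.41)/2 × 0.25 = 3.8975
  [0.5→1.5]: (19.41+28.09)/2 × 1 = 23.75
  [1.5→3.5]: (28.09+18.45)/2 × 2 = 46.54
  [3.5→4]: (18.45+15.86)/2 × 0.5 = 8.5775
  Sum = 84.23625 mg/L·hr
Tail: C_last/k_e = 15.86/0.331 = 47.915
AUC_0→∞ (oral solution) = 84.23625 + 47.915 = 132.15125 mg/L·hr
F = (AUC_ev/D_ev)/(AUC_iv/D_iv) = (132.15125/100)/(244/25) = 1.3215125/9.76 = 0.1354

F = 0.135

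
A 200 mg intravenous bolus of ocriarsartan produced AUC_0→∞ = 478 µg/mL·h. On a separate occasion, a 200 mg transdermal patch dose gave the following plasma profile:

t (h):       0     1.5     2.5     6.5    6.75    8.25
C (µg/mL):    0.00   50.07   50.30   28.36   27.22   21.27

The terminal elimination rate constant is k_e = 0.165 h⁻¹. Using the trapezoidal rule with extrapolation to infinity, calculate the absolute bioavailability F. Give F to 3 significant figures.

F = 0.873

Trapezoidal AUC_0→8.25 (transdermal patch):
  [0→1.5]: (0.00+50.07)/2 × 1.5 = 37.5525
  [1.5→2.5]: (50.07+50.30)/2 × 1 = 50.185
  [2.5→6.5]: (50.30+28.36)/2 × 4 = 157.32
  [6.5→6.75]: (28.36+27.22)/2 × 0.25 = 6.9475
  [6.75→8.25]: (27.22+21.27)/2 × 1.5 = 36.3675
  Sum = 288.3725 µg/mL·h
Tail: C_last/k_e = 21.27/0.165 = 128.909
AUC_0→∞ (transdermal patch) = 288.3725 + 128.909 = 417.2815 µg/mL·h
F = (AUC_ev/D_ev)/(AUC_iv/D_iv) = (417.2815/200)/(478/200) = 2.0864075/2.39 = 0.8730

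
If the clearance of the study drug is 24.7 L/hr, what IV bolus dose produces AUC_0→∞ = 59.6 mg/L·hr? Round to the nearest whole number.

Dose = 1472 mg

Dose_iv = CL × AUC_0→∞
     = 24.7 × 59.6 = 1472.12 mg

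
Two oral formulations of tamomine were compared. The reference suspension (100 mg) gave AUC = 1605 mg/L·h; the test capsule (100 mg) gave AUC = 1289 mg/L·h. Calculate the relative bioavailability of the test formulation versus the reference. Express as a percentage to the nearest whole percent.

F_rel = (AUC_test/D_test) / (AUC_ref/D_ref)
      = (1289/100) / (1605/100)
      = 12.89 / 16.05 = 0.8031 = 80.31%

F_rel = 80%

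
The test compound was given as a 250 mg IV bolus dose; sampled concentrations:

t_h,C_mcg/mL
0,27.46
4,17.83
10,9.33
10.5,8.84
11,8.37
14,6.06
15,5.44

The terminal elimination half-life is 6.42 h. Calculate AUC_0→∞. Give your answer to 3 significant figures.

Trapezoidal AUC_0→15:
  [0→4]: (27.46+17.83)/2 × 4 = 90.58
  [4→10]: (17.83+9.33)/2 × 6 = 81.48
  [10→10.5]: (9.33+8.84)/2 × 0.5 = 4.5425
  [10.5→11]: (8.84+8.37)/2 × 0.5 = 4.3025
  [11→14]: (8.37+6.06)/2 × 3 = 21.645
  [14→15]: (6.06+5.44)/2 × 1 = 5.75
  Sum = 208.3 mcg/mL·h
k_e = ln2 / t½ = 0.693147 / 6.42 = 0.1080 h^-1
Extrapolated tail: C_last / k_e = 5.44 / 0.108 = 50.370
AUC_0→∞ = 208.3 + 50.370 = 258.67 mcg/mL·h

AUC = 259 mcg/mL·h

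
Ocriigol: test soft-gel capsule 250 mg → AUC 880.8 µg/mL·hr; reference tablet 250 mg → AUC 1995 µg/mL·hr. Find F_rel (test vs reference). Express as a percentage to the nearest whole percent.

F_rel = (AUC_test/D_test) / (AUC_ref/D_ref)
      = (880.8/250) / (1995/250)
      = 3.5232 / 7.98 = 0.4415 = 44.15%

F_rel = 44%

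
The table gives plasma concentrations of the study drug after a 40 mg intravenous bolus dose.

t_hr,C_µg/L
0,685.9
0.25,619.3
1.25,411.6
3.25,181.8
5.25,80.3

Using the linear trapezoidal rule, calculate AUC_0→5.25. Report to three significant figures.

Trapezoidal AUC_0→5.25:
  [0→0.25]: (685.9+619.3)/2 × 0.25 = 163.15
  [0.25→1.25]: (619.3+411.6)/2 × 1 = 515.45
  [1.25→3.25]: (411.6+181.8)/2 × 2 = 593.4
  [3.25→5.25]: (181.8+80.3)/2 × 2 = 262.1
  Sum = 1534.1 µg/L·hr

AUC = 1530 µg/L·hr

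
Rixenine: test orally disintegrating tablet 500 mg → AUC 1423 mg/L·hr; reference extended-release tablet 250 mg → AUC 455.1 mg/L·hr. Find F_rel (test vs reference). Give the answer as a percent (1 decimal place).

F_rel = 156.3%

F_rel = (AUC_test/D_test) / (AUC_ref/D_ref)
      = (1423/500) / (455.1/250)
      = 2.846 / 1.8204 = 1.5634 = 156.34%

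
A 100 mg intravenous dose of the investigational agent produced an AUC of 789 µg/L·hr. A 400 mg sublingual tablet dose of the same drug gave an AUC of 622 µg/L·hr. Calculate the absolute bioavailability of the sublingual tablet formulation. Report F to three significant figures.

F = (AUC_ev / D_ev) / (AUC_iv / D_iv)
  = (622/400) / (789/100)
  = 1.555 / 7.89 = 0.1971

F = 0.197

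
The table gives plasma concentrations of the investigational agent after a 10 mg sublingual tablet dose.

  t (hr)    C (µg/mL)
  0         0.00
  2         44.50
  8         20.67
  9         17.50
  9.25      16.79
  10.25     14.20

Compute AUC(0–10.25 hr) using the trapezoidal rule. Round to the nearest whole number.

Trapezoidal AUC_0→10.25:
  [0→2]: (0.00+44.50)/2 × 2 = 44.5
  [2→8]: (44.50+20.67)/2 × 6 = 195.51
  [8→9]: (20.67+17.50)/2 × 1 = 19.085
  [9→9.25]: (17.50+16.79)/2 × 0.25 = 4.28625
  [9.25→10.25]: (16.79+14.20)/2 × 1 = 15.495
  Sum = 278.87625 µg/mL·hr

AUC = 279 µg/mL·hr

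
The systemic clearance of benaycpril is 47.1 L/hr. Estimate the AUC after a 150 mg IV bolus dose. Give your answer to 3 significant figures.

AUC = 3.18 mg/L·hr

AUC_0→∞ = Dose_iv / CL
        = 150 / 47.1 = 3.18471 mg/L·hr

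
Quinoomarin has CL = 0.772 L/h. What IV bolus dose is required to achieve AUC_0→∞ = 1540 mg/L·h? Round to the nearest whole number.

Dose_iv = CL × AUC_0→∞
     = 0.772 × 1540 = 1188.88 mg

Dose = 1189 mg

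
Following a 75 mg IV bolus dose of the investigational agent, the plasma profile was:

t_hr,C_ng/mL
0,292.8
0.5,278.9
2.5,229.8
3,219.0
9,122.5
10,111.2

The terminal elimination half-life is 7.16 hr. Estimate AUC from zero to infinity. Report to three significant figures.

Trapezoidal AUC_0→10:
  [0→0.5]: (292.8+278.9)/2 × 0.5 = 142.925
  [0.5→2.5]: (278.9+229.8)/2 × 2 = 508.7
  [2.5→3]: (229.8+219.0)/2 × 0.5 = 112.2
  [3→9]: (219.0+122.5)/2 × 6 = 1024.5
  [9→10]: (122.5+111.2)/2 × 1 = 116.85
  Sum = 1905.175 ng/mL·hr
k_e = ln2 / t½ = 0.693147 / 7.16 = 0.0968 hr^-1
Extrapolated tail: C_last / k_e = 111.2 / 0.0968 = 1148.760
AUC_0→∞ = 1905.175 + 1148.760 = 3053.935 ng/mL·hr

AUC = 3050 ng/mL·hr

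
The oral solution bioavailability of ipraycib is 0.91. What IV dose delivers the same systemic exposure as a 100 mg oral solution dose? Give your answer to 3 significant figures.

D_iv = 91.0 mg

Systemic exposure from an extravascular dose = F × D_ev, so the equivalent IV dose is F × D_ev.
D_iv = F × D_ev = 0.91 × 100 = 91 mg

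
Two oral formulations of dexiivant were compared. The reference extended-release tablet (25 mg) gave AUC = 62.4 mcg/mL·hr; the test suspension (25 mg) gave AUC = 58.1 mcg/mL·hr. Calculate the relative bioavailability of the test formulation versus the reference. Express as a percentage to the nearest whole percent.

F_rel = (AUC_test/D_test) / (AUC_ref/D_ref)
      = (58.1/25) / (62.4/25)
      = 2.324 / 2.496 = 0.9311 = 93.11%

F_rel = 93%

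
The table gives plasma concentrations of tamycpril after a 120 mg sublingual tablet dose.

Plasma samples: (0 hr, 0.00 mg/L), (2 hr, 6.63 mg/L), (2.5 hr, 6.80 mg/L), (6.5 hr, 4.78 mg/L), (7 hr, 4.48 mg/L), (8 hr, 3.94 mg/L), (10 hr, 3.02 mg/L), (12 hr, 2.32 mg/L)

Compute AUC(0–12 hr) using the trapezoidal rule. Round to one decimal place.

Trapezoidal AUC_0→12:
  [0→2]: (0.00+6.63)/2 × 2 = 6.63
  [2→2.5]: (6.63+6.80)/2 × 0.5 = 3.3575
  [2.5→6.5]: (6.80+4.78)/2 × 4 = 23.16
  [6.5→7]: (4.78+4.48)/2 × 0.5 = 2.315
  [7→8]: (4.48+3.94)/2 × 1 = 4.21
  [8→10]: (3.94+3.02)/2 × 2 = 6.96
  [10→12]: (3.02+2.32)/2 × 2 = 5.34
  Sum = 51.9725 mg/L·hr

AUC = 52.0 mg/L·hr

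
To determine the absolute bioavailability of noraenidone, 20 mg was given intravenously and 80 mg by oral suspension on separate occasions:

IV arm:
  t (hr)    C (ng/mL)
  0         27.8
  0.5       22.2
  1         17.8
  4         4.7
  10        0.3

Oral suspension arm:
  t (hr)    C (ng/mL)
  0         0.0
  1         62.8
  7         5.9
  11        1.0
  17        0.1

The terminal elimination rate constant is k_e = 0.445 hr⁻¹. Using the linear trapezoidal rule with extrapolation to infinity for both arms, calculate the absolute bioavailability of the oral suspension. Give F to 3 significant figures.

Trapezoidal AUC_0→10 (IV):
  [0→0.5]: (27.8+22.2)/2 × 0.5 = 12.5
  [0.5→1]: (22.2+17.8)/2 × 0.5 = 10.0
  [1→4]: (17.8+4.7)/2 × 3 = 33.75
  [4→10]: (4.7+0.3)/2 × 6 = 15.0
  Sum = 71.25 ng/mL·hr
IV tail: 0.3/0.445 = 0.674; AUC_iv,0→∞ = 71.25 + 0.674 = 71.924 ng/mL·hr
Trapezoidal AUC_0→17 (oral suspension):
  [0→1]: (0.0+62.8)/2 × 1 = 31.4
  [1→7]: (62.8+5.9)/2 × 6 = 206.1
  [7→11]: (5.9+1.0)/2 × 4 = 13.8
  [11→17]: (1.0+0.1)/2 × 6 = 3.3
  Sum = 254.6 ng/mL·hr
oral suspension tail: 0.1/0.445 = 0.225; AUC_ev,0→∞ = 254.6 + 0.225 = 254.825 ng/mL·hr
F = (AUC_ev/D_ev)/(AUC_iv/D_iv) = (254.825/80)/(71.924/20) = 3.1853125/3.5962 = 0.8857

F = 0.886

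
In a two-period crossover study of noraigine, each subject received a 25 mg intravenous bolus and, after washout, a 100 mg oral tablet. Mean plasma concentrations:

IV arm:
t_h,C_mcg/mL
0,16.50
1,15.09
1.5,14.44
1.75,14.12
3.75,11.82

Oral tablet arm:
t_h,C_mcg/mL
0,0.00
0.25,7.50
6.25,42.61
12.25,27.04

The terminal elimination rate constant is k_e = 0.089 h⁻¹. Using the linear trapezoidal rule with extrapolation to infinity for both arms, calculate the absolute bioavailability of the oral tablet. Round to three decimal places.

Trapezoidal AUC_0→3.75 (IV):
  [0→1]: (16.50+15.09)/2 × 1 = 15.795
  [1→1.5]: (15.09+14.44)/2 × 0.5 = 7.3825
  [1.5→1.75]: (14.44+14.12)/2 × 0.25 = 3.57
  [1.75→3.75]: (14.12+11.82)/2 × 2 = 25.94
  Sum = 52.6875 mcg/mL·h
IV tail: 11.82/0.089 = 132.809; AUC_iv,0→∞ = 52.6875 + 132.809 = 185.4965 mcg/mL·h
Trapezoidal AUC_0→12.25 (oral tablet):
  [0→0.25]: (0.00+7.50)/2 × 0.25 = 0.9375
  [0.25→6.25]: (7.50+42.61)/2 × 6 = 150.33
  [6.25→12.25]: (42.61+27.04)/2 × 6 = 208.95
  Sum = 360.2175 mcg/mL·h
oral tablet tail: 27.04/0.089 = 303.820; AUC_ev,0→∞ = 360.2175 + 303.820 = 664.0375 mcg/mL·h
F = (AUC_ev/D_ev)/(AUC_iv/D_iv) = (664.0375/100)/(185.4965/25) = 6.640375/7.41986 = 0.8949

F = 0.895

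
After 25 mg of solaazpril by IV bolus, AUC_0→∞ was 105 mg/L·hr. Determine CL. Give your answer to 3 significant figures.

CL = Dose_iv / AUC_0→∞
   = 25 / 105 = 0.238095 L/hr

CL = 0.238 L/hr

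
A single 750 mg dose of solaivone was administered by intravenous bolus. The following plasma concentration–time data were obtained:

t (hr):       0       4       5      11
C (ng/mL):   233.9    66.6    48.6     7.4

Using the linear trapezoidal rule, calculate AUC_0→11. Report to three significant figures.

Trapezoidal AUC_0→11:
  [0→4]: (233.9+66.6)/2 × 4 = 601.0
  [4→5]: (66.6+48.6)/2 × 1 = 57.6
  [5→11]: (48.6+7.4)/2 × 6 = 168.0
  Sum = 826.6 ng/mL·hr

AUC = 827 ng/mL·hr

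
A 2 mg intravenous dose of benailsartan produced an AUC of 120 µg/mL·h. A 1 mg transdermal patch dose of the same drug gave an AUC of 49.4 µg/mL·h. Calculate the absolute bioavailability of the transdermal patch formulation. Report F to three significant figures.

F = (AUC_ev / D_ev) / (AUC_iv / D_iv)
  = (49.4/1) / (120/2)
  = 49.4 / 60 = 0.8233

F = 0.823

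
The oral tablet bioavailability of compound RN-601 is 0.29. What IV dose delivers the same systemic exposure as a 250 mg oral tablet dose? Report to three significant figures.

D_iv = 72.5 mg

Systemic exposure from an extravascular dose = F × D_ev, so the equivalent IV dose is F × D_ev.
D_iv = F × D_ev = 0.29 × 250 = 72.5 mg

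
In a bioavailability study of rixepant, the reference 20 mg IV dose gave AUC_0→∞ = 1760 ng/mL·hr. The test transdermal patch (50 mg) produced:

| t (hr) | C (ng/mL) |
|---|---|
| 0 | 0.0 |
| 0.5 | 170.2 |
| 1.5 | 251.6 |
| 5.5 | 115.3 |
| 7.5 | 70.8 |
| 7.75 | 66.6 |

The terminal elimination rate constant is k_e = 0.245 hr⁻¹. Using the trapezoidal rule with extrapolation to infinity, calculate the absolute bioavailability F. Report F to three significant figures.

Trapezoidal AUC_0→7.75 (transdermal patch):
  [0→0.5]: (0.0+170.2)/2 × 0.5 = 42.55
  [0.5→1.5]: (170.2+251.6)/2 × 1 = 210.9
  [1.5→5.5]: (251.6+115.3)/2 × 4 = 733.8
  [5.5→7.5]: (115.3+70.8)/2 × 2 = 186.1
  [7.5→7.75]: (70.8+66.6)/2 × 0.25 = 17.175
  Sum = 1190.525 ng/mL·hr
Tail: C_last/k_e = 66.6/0.245 = 271.837
AUC_0→∞ (transdermal patch) = 1190.525 + 271.837 = 1462.362 ng/mL·hr
F = (AUC_ev/D_ev)/(AUC_iv/D_iv) = (1462.362/50)/(1760/20) = 29.24724/88 = 0.3324

F = 0.332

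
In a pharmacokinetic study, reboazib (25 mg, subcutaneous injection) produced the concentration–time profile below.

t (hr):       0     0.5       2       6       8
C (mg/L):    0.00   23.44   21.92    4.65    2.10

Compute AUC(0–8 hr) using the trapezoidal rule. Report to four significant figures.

AUC = 99.77 mg/L·hr

Trapezoidal AUC_0→8:
  [0→0.5]: (0.00+23.44)/2 × 0.5 = 5.86
  [0.5→2]: (23.44+21.92)/2 × 1.5 = 34.02
  [2→6]: (21.92+4.65)/2 × 4 = 53.14
  [6→8]: (4.65+2.10)/2 × 2 = 6.75
  Sum = 99.77 mg/L·hr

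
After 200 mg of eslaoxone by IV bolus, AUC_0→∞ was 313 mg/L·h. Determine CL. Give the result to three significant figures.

CL = 0.639 L/h

CL = Dose_iv / AUC_0→∞
   = 200 / 313 = 0.638978 L/h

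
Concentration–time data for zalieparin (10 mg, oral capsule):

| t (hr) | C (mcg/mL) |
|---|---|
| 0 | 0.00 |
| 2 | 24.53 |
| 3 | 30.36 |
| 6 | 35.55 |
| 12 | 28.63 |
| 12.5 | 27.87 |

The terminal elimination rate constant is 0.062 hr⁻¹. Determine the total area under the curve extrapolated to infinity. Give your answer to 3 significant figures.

Trapezoidal AUC_0→12.5:
  [0→2]: (0.00+24.53)/2 × 2 = 24.53
  [2→3]: (24.53+30.36)/2 × 1 = 27.445
  [3→6]: (30.36+35.55)/2 × 3 = 98.865
  [6→12]: (35.55+28.63)/2 × 6 = 192.54
  [12→12.5]: (28.63+27.87)/2 × 0.5 = 14.125
  Sum = 357.505 mcg/mL·hr
Extrapolated tail: C_last / k_e = 27.87 / 0.062 = 449.516
AUC_0→∞ = 357.505 + 449.516 = 807.021 mcg/mL·hr

AUC = 807 mcg/mL·hr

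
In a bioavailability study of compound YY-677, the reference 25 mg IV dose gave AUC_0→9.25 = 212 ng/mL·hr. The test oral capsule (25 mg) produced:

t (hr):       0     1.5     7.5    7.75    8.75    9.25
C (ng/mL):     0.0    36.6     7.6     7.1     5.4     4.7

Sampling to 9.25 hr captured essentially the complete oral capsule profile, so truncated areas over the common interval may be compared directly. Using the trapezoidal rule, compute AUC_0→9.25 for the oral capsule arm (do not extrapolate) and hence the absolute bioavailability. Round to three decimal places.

F = 0.805

Trapezoidal AUC_0→9.25 (oral capsule):
  [0→1.5]: (0.0+36.6)/2 × 1.5 = 27.45
  [1.5→7.5]: (36.6+7.6)/2 × 6 = 132.6
  [7.5→7.75]: (7.6+7.1)/2 × 0.25 = 1.8375
  [7.75→8.75]: (7.1+5.4)/2 × 1 = 6.25
  [8.75→9.25]: (5.4+4.7)/2 × 0.5 = 2.525
  Sum = 170.6625 ng/mL·hr
F = (AUC_ev/D_ev)/(AUC_iv/D_iv) = (170.6625/25)/(212/25) = 6.8265/8.48 = 0.8050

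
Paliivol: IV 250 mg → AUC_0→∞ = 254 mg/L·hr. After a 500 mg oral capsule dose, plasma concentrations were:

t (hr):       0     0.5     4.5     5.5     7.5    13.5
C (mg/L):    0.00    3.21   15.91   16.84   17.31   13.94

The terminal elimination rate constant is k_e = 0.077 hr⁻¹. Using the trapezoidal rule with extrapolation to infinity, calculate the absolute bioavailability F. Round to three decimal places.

F = 0.717

Trapezoidal AUC_0→13.5 (oral capsule):
  [0→0.5]: (0.00+3.21)/2 × 0.5 = 0.8025
  [0.5→4.5]: (3.21+15.91)/2 × 4 = 38.24
  [4.5→5.5]: (15.91+16.84)/2 × 1 = 16.375
  [5.5→7.5]: (16.84+17.31)/2 × 2 = 34.15
  [7.5→13.5]: (17.31+13.94)/2 × 6 = 93.75
  Sum = 183.3175 mg/L·hr
Tail: C_last/k_e = 13.94/0.077 = 181.039
AUC_0→∞ (oral capsule) = 183.3175 + 181.039 = 364.3565 mg/L·hr
F = (AUC_ev/D_ev)/(AUC_iv/D_iv) = (364.3565/500)/(254/250) = 0.728713/1.016 = 0.7172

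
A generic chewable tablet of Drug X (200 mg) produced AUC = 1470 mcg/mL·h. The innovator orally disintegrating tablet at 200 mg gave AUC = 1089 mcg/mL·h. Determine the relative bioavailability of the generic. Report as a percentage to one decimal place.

F_rel = (AUC_test/D_test) / (AUC_ref/D_ref)
      = (1470/200) / (1089/200)
      = 7.35 / 5.445 = 1.3499 = 134.99%

F_rel = 135.0%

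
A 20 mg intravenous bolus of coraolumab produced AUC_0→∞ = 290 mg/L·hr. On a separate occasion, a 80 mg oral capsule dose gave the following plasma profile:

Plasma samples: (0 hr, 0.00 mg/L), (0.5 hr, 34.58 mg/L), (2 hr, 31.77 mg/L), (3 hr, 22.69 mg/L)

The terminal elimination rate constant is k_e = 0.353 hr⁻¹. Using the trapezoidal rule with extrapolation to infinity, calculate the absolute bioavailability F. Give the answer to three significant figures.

Trapezoidal AUC_0→3 (oral capsule):
  [0→0.5]: (0.00+34.58)/2 × 0.5 = 8.645
  [0.5→2]: (34.58+31.77)/2 × 1.5 = 49.7625
  [2→3]: (31.77+22.69)/2 × 1 = 27.23
  Sum = 85.6375 mg/L·hr
Tail: C_last/k_e = 22.69/0.353 = 64.278
AUC_0→∞ (oral capsule) = 85.6375 + 64.278 = 149.9155 mg/L·hr
F = (AUC_ev/D_ev)/(AUC_iv/D_iv) = (149.9155/80)/(290/20) = 1.87394/14.5 = 0.1292

F = 0.129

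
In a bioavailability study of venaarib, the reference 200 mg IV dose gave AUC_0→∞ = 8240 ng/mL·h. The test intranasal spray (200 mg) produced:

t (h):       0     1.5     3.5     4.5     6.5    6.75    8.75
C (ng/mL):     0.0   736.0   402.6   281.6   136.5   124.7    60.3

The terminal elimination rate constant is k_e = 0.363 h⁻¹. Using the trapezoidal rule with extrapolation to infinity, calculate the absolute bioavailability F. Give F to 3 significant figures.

F = 0.344

Trapezoidal AUC_0→8.75 (intranasal spray):
  [0→1.5]: (0.0+736.0)/2 × 1.5 = 552.0
  [1.5→3.5]: (736.0+402.6)/2 × 2 = 1138.6
  [3.5→4.5]: (402.6+281.6)/2 × 1 = 342.1
  [4.5→6.5]: (281.6+136.5)/2 × 2 = 418.1
  [6.5→6.75]: (136.5+124.7)/2 × 0.25 = 32.65
  [6.75→8.75]: (124.7+60.3)/2 × 2 = 185.0
  Sum = 2668.45 ng/mL·h
Tail: C_last/k_e = 60.3/0.363 = 166.116
AUC_0→∞ (intranasal spray) = 2668.45 + 166.116 = 2834.566 ng/mL·h
F = (AUC_ev/D_ev)/(AUC_iv/D_iv) = (2834.566/200)/(8240/200) = 14.17283/41.2 = 0.3440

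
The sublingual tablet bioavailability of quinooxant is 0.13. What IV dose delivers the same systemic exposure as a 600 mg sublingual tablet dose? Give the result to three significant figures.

D_iv = 78.0 mg

Systemic exposure from an extravascular dose = F × D_ev, so the equivalent IV dose is F × D_ev.
D_iv = F × D_ev = 0.13 × 600 = 78 mg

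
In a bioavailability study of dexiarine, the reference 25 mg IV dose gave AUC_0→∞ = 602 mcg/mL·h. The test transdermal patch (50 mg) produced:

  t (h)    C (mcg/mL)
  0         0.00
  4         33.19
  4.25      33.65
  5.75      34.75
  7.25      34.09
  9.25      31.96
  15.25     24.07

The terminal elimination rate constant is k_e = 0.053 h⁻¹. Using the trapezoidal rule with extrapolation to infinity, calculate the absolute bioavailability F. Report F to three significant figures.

F = 0.719

Trapezoidal AUC_0→15.25 (transdermal patch):
  [0→4]: (0.00+33.19)/2 × 4 = 66.38
  [4→4.25]: (33.19+33.65)/2 × 0.25 = 8.355
  [4.25→5.75]: (33.65+34.75)/2 × 1.5 = 51.3
  [5.75→7.25]: (34.75+34.09)/2 × 1.5 = 51.63
  [7.25→9.25]: (34.09+31.96)/2 × 2 = 66.05
  [9.25→15.25]: (31.96+24.07)/2 × 6 = 168.09
  Sum = 411.805 mcg/mL·h
Tail: C_last/k_e = 24.07/0.053 = 454.151
AUC_0→∞ (transdermal patch) = 411.805 + 454.151 = 865.956 mcg/mL·h
F = (AUC_ev/D_ev)/(AUC_iv/D_iv) = (865.956/50)/(602/25) = 17.31912/24.08 = 0.7192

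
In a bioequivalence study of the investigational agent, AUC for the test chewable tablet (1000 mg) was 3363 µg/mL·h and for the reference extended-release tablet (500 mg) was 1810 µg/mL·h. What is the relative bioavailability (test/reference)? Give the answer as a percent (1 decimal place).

F_rel = 92.9%

F_rel = (AUC_test/D_test) / (AUC_ref/D_ref)
      = (3363/1000) / (1810/500)
      = 3.363 / 3.62 = 0.9290 = 92.90%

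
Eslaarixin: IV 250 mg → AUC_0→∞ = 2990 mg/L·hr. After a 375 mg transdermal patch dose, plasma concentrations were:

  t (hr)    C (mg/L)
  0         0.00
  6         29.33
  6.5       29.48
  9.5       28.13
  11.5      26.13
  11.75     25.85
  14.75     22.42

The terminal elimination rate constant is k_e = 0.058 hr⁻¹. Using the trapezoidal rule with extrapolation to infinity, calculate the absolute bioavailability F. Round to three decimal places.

Trapezoidal AUC_0→14.75 (transdermal patch):
  [0→6]: (0.00+29.33)/2 × 6 = 87.99
  [6→6.5]: (29.33+29.48)/2 × 0.5 = 14.7025
  [6.5→9.5]: (29.48+28.13)/2 × 3 = 86.415
  [9.5→11.5]: (28.13+26.13)/2 × 2 = 54.26
  [11.5→11.75]: (26.13+25.85)/2 × 0.25 = 6.4975
  [11.75→14.75]: (25.85+22.42)/2 × 3 = 72.405
  Sum = 322.27 mg/L·hr
Tail: C_last/k_e = 22.42/0.058 = 386.552
AUC_0→∞ (transdermal patch) = 322.27 + 386.552 = 708.822 mg/L·hr
F = (AUC_ev/D_ev)/(AUC_iv/D_iv) = (708.822/375)/(2990/250) = 1.890192/11.96 = 0.1580

F = 0.158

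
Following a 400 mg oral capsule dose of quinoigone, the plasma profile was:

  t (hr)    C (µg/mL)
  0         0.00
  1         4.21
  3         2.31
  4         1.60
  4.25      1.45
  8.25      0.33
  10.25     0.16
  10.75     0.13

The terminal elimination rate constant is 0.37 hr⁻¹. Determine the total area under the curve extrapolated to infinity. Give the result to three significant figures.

AUC = 15.4 µg/mL·hr

Trapezoidal AUC_0→10.75:
  [0→1]: (0.00+4.21)/2 × 1 = 2.105
  [1→3]: (4.21+2.31)/2 × 2 = 6.52
  [3→4]: (2.31+1.60)/2 × 1 = 1.955
  [4→4.25]: (1.60+1.45)/2 × 0.25 = 0.38125
  [4.25→8.25]: (1.45+0.33)/2 × 4 = 3.56
  [8.25→10.25]: (0.33+0.16)/2 × 2 = 0.49
  [10.25→10.75]: (0.16+0.13)/2 × 0.5 = 0.0725
  Sum = 15.08375 µg/mL·hr
Extrapolated tail: C_last / k_e = 0.13 / 0.37 = 0.351
AUC_0→∞ = 15.08375 + 0.351 = 15.43475 µg/mL·hr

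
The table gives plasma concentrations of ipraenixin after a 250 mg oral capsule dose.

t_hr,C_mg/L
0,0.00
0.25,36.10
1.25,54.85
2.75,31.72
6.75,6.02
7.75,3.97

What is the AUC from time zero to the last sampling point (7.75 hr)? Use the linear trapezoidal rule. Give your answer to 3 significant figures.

AUC = 195 mg/L·hr

Trapezoidal AUC_0→7.75:
  [0→0.25]: (0.00+36.10)/2 × 0.25 = 4.5125
  [0.25→1.25]: (36.10+54.85)/2 × 1 = 45.475
  [1.25→2.75]: (54.85+31.72)/2 × 1.5 = 64.9275
  [2.75→6.75]: (31.72+6.02)/2 × 4 = 75.48
  [6.75→7.75]: (6.02+3.97)/2 × 1 = 4.995
  Sum = 195.39 mg/L·hr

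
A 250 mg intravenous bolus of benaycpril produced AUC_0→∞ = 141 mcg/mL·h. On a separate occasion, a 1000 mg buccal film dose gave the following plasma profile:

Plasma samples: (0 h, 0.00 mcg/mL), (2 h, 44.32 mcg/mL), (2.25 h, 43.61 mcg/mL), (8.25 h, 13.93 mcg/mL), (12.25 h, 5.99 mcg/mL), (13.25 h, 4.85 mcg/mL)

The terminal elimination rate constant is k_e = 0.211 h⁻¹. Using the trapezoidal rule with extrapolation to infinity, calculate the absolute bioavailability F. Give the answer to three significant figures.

Trapezoidal AUC_0→13.25 (buccal film):
  [0→2]: (0.00+44.32)/2 × 2 = 44.32
  [2→2.25]: (44.32+43.61)/2 × 0.25 = 10.99125
  [2.25→8.25]: (43.61+13.93)/2 × 6 = 172.62
  [8.25→12.25]: (13.93+5.99)/2 × 4 = 39.84
  [12.25→13.25]: (5.99+4.85)/2 × 1 = 5.42
  Sum = 273.19125 mcg/mL·h
Tail: C_last/k_e = 4.85/0.211 = 22.986
AUC_0→∞ (buccal film) = 273.19125 + 22.986 = 296.17725 mcg/mL·h
F = (AUC_ev/D_ev)/(AUC_iv/D_iv) = (296.17725/1000)/(141/250) = 0.29617725/0.564 = 0.5251

F = 0.525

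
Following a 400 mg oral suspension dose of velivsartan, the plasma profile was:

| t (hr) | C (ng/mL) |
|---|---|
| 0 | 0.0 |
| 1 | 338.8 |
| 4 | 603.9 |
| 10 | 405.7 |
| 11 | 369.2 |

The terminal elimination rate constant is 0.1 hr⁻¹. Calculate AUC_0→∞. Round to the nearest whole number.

Trapezoidal AUC_0→11:
  [0→1]: (0.0+338.8)/2 × 1 = 169.4
  [1→4]: (338.8+603.9)/2 × 3 = 1414.05
  [4→10]: (603.9+405.7)/2 × 6 = 3028.8
  [10→11]: (405.7+369.2)/2 × 1 = 387.45
  Sum = 4999.7 ng/mL·hr
Extrapolated tail: C_last / k_e = 369.2 / 0.1 = 3692.000
AUC_0→∞ = 4999.7 + 3692.000 = 8691.7 ng/mL·hr

AUC = 8692 ng/mL·hr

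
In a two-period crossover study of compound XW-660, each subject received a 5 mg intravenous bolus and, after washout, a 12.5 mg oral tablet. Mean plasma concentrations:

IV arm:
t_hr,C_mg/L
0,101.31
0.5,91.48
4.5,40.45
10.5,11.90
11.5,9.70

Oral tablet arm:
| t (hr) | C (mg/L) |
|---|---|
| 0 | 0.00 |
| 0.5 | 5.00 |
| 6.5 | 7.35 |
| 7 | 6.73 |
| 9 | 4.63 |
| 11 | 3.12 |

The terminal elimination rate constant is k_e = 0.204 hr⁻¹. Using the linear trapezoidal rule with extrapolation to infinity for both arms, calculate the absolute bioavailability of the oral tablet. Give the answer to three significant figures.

F = 0.0578

Trapezoidal AUC_0→11.5 (IV):
  [0→0.5]: (101.31+91.48)/2 × 0.5 = 48.1975
  [0.5→4.5]: (91.48+40.45)/2 × 4 = 263.86
  [4.5→10.5]: (40.45+11.90)/2 × 6 = 157.05
  [10.5→11.5]: (11.90+9.70)/2 × 1 = 10.8
  Sum = 479.9075 mg/L·hr
IV tail: 9.70/0.204 = 47.549; AUC_iv,0→∞ = 479.9075 + 47.549 = 527.4565 mg/L·hr
Trapezoidal AUC_0→11 (oral tablet):
  [0→0.5]: (0.00+5.00)/2 × 0.5 = 1.25
  [0.5→6.5]: (5.00+7.35)/2 × 6 = 37.05
  [6.5→7]: (7.35+6.73)/2 × 0.5 = 3.52
  [7→9]: (6.73+4.63)/2 × 2 = 11.36
  [9→11]: (4.63+3.12)/2 × 2 = 7.75
  Sum = 60.93 mg/L·hr
oral tablet tail: 3.12/0.204 = 15.294; AUC_ev,0→∞ = 60.93 + 15.294 = 76.224 mg/L·hr
F = (AUC_ev/D_ev)/(AUC_iv/D_iv) = (76.224/12.5)/(527.4565/5) = 6.09792/105.4913 = 0.0578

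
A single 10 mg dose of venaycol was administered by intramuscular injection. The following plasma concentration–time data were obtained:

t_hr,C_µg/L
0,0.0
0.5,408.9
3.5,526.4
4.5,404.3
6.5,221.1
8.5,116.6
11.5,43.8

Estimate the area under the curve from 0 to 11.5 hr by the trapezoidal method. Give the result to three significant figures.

Trapezoidal AUC_0→11.5:
  [0→0.5]: (0.0+408.9)/2 × 0.5 = 102.225
  [0.5→3.5]: (408.9+526.4)/2 × 3 = 1402.95
  [3.5→4.5]: (526.4+404.3)/2 × 1 = 465.35
  [4.5→6.5]: (404.3+221.1)/2 × 2 = 625.4
  [6.5→8.5]: (221.1+116.6)/2 × 2 = 337.7
  [8.5→11.5]: (116.6+43.8)/2 × 3 = 240.6
  Sum = 3174.225 µg/L·hr

AUC = 3170 µg/L·hr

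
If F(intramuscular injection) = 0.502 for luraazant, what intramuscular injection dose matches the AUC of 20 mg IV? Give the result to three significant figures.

For equal systemic exposure: F × D_ev = D_iv
D_ev = D_iv / F = 20 / 0.502 = 39.8406 mg

D_intramuscular = 39.8 mg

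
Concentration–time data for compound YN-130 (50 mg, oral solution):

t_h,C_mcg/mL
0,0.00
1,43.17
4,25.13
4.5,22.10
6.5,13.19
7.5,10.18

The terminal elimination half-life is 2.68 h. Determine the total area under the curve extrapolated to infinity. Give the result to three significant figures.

AUC = 222 mcg/mL·h

Trapezoidal AUC_0→7.5:
  [0→1]: (0.00+43.17)/2 × 1 = 21.585
  [1→4]: (43.17+25.13)/2 × 3 = 102.45
  [4→4.5]: (25.13+22.10)/2 × 0.5 = 11.8075
  [4.5→6.5]: (22.10+13.19)/2 × 2 = 35.29
  [6.5→7.5]: (13.19+10.18)/2 × 1 = 11.685
  Sum = 182.8175 mcg/mL·h
k_e = ln2 / t½ = 0.693147 / 2.68 = 0.2586 h^-1
Extrapolated tail: C_last / k_e = 10.18 / 0.2586 = 39.366
AUC_0→∞ = 182.8175 + 39.366 = 222.1835 mcg/mL·h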